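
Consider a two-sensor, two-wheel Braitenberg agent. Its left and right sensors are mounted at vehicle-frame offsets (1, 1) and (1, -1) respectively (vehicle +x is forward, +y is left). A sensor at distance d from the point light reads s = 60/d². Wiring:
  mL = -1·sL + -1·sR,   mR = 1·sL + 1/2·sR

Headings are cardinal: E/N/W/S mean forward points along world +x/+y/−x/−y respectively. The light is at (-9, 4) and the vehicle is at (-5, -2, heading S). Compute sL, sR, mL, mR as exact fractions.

left sensor world pos  = (-4, -3); dL² = 74
right sensor world pos = (-6, -3); dR² = 58
sL = 60/74 = 30/37
sR = 60/58 = 30/29
mL = -1·sL + -1·sR = -1980/1073
mR = 1·sL + 1/2·sR = 1425/1073

30/37 30/29 -1980/1073 1425/1073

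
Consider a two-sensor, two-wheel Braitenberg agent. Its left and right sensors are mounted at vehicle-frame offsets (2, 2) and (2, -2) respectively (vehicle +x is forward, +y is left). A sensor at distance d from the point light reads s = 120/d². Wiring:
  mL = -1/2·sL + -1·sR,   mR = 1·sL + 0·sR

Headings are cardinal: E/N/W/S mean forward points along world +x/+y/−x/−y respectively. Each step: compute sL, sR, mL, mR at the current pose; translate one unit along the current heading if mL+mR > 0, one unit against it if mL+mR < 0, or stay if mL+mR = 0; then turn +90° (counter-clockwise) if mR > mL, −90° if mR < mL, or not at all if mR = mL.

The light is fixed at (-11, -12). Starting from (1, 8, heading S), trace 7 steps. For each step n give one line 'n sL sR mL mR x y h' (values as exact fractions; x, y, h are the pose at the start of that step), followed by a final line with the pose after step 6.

0 3/13 15/53 -549/1378 3/13 1 8 S
1 24/145 120/557 -24084/80765 24/145 1 9 E
2 12/61 60/349 -5754/21289 12/61 0 9 N
3 8/27 24/113 -1100/3051 8/27 0 8 W
4 3/13 15/53 -549/1378 3/13 1 8 S
5 24/145 120/557 -24084/80765 24/145 1 9 E
6 12/61 60/349 -5754/21289 12/61 0 9 N
final 0 8 W

n=0: pose=(1,8,S); sL=3/13, sR=15/53; mL=-549/1378, mR=3/13; mL+mR=-231/1378 → advance -1; mR−mL=867/1378 → turn +1·90°
n=1: pose=(1,9,E); sL=24/145, sR=120/557; mL=-24084/80765, mR=24/145; mL+mR=-10716/80765 → advance -1; mR−mL=37452/80765 → turn +1·90°
n=2: pose=(0,9,N); sL=12/61, sR=60/349; mL=-5754/21289, mR=12/61; mL+mR=-1566/21289 → advance -1; mR−mL=9942/21289 → turn +1·90°
n=3: pose=(0,8,W); sL=8/27, sR=24/113; mL=-1100/3051, mR=8/27; mL+mR=-196/3051 → advance -1; mR−mL=668/1017 → turn +1·90°
n=4: pose=(1,8,S); sL=3/13, sR=15/53; mL=-549/1378, mR=3/13; mL+mR=-231/1378 → advance -1; mR−mL=867/1378 → turn +1·90°
n=5: pose=(1,9,E); sL=24/145, sR=120/557; mL=-24084/80765, mR=24/145; mL+mR=-10716/80765 → advance -1; mR−mL=37452/80765 → turn +1·90°
n=6: pose=(0,9,N); sL=12/61, sR=60/349; mL=-5754/21289, mR=12/61; mL+mR=-1566/21289 → advance -1; mR−mL=9942/21289 → turn +1·90°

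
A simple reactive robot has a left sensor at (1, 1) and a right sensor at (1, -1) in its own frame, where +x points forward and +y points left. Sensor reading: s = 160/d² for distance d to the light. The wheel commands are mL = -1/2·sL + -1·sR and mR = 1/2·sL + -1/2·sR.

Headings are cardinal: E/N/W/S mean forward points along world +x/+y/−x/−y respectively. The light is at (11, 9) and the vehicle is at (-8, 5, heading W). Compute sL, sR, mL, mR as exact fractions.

left sensor world pos  = (-9, 4); dL² = 425
right sensor world pos = (-9, 6); dR² = 409
sL = 160/425 = 32/85
sR = 160/409 = 160/409
mL = -1/2·sL + -1·sR = -20144/34765
mR = 1/2·sL + -1/2·sR = -256/34765

32/85 160/409 -20144/34765 -256/34765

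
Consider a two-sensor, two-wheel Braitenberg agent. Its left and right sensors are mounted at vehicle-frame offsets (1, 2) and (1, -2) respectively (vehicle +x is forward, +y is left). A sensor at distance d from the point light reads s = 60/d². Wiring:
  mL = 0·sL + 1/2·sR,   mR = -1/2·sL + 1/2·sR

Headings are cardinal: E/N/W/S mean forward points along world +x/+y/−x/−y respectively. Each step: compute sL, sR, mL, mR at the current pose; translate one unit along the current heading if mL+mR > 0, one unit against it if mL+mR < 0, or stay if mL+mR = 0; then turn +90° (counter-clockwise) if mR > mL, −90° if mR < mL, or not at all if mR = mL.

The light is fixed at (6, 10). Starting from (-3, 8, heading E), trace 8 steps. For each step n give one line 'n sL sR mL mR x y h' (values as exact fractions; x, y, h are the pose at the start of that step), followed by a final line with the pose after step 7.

n=0: pose=(-3,8,E); sL=15/16, sR=3/4; mL=3/8, mR=-3/32; mL+mR=9/32 → advance +1; mR−mL=-15/32 → turn -1·90°
n=1: pose=(-2,8,S); sL=4/3, sR=60/109; mL=30/109, mR=-128/327; mL+mR=-38/327 → advance -1; mR−mL=-2/3 → turn -1·90°
n=2: pose=(-2,9,W); sL=2/3, sR=30/41; mL=15/41, mR=4/123; mL+mR=49/123 → advance +1; mR−mL=-1/3 → turn -1·90°
n=3: pose=(-3,9,N); sL=60/121, sR=60/49; mL=30/49, mR=2160/5929; mL+mR=5790/5929 → advance +1; mR−mL=-30/121 → turn -1·90°
n=4: pose=(-3,10,E); sL=15/17, sR=15/17; mL=15/34, mR=0; mL+mR=15/34 → advance +1; mR−mL=-15/34 → turn -1·90°
n=5: pose=(-2,10,S); sL=60/37, sR=60/101; mL=30/101, mR=-1920/3737; mL+mR=-810/3737 → advance -1; mR−mL=-30/37 → turn -1·90°
n=6: pose=(-2,11,W); sL=30/41, sR=2/3; mL=1/3, mR=-4/123; mL+mR=37/123 → advance +1; mR−mL=-15/41 → turn -1·90°
n=7: pose=(-3,11,N); sL=12/25, sR=60/53; mL=30/53, mR=432/1325; mL+mR=1182/1325 → advance +1; mR−mL=-6/25 → turn -1·90°

0 15/16 3/4 3/8 -3/32 -3 8 E
1 4/3 60/109 30/109 -128/327 -2 8 S
2 2/3 30/41 15/41 4/123 -2 9 W
3 60/121 60/49 30/49 2160/5929 -3 9 N
4 15/17 15/17 15/34 0 -3 10 E
5 60/37 60/101 30/101 -1920/3737 -2 10 S
6 30/41 2/3 1/3 -4/123 -2 11 W
7 12/25 60/53 30/53 432/1325 -3 11 N
final -3 12 E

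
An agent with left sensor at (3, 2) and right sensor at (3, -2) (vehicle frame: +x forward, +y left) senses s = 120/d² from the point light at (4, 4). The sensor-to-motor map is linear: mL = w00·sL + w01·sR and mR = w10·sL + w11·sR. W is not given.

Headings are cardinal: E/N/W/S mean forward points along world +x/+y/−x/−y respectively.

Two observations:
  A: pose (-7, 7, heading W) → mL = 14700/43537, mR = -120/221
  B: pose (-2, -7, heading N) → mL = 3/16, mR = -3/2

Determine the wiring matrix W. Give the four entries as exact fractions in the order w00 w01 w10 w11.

obs A: pose=(-7,7,W) → sL=120/197, sR=120/221, mL=14700/43537, mR=-120/221
obs B: pose=(-2,-7,N) → sL=15/16, sR=3/2, mL=3/16, mR=-3/2
sensor matrix S = [[120/197, 120/221], [15/16, 3/2]]; det S = 35235/87074
solve [mL_A; mL_B] = S·[w00; w01] and [mR_A; mR_B] = S·[w10; w11]:
  w00 = 1, w01 = -1/2, w10 = 0, w11 = -1

1 -1/2 0 -1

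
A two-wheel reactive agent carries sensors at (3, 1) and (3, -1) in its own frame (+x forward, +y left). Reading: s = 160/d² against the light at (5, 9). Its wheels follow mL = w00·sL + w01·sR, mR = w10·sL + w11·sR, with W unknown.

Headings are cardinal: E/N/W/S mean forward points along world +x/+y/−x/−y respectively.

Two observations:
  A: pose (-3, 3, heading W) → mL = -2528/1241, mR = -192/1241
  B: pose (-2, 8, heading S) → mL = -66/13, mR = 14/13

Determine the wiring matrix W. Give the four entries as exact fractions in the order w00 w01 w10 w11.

obs A: pose=(-3,3,W) → sL=16/17, sR=80/73, mL=-2528/1241, mR=-192/1241
obs B: pose=(-2,8,S) → sL=40/13, sR=2, mL=-66/13, mR=14/13
sensor matrix S = [[16/17, 80/73], [40/13, 2]]; det S = -24032/16133
solve [mL_A; mL_B] = S·[w00; w01] and [mR_A; mR_B] = S·[w10; w11]:
  w00 = -1, w01 = -1, w10 = 1, w11 = -1

-1 -1 1 -1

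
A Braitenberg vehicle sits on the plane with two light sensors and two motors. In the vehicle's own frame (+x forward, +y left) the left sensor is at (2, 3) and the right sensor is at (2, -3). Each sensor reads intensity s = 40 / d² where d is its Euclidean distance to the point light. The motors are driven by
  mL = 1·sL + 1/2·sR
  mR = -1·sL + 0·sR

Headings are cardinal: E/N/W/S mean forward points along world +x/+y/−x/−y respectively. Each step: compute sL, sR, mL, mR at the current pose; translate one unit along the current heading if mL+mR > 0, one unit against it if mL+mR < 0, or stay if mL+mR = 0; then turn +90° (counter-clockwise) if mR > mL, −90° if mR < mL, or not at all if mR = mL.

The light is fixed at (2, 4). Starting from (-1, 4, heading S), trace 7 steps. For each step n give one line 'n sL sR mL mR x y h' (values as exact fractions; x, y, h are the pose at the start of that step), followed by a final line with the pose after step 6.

n=0: pose=(-1,4,S); sL=10, sR=1; mL=21/2, mR=-10; mL+mR=1/2 → advance +1; mR−mL=-41/2 → turn -1·90°
n=1: pose=(-1,3,W); sL=40/41, sR=40/29; mL=1980/1189, mR=-40/41; mL+mR=20/29 → advance +1; mR−mL=-3140/1189 → turn -1·90°
n=2: pose=(-2,3,N); sL=4/5, sR=20; mL=54/5, mR=-4/5; mL+mR=10 → advance +1; mR−mL=-58/5 → turn -1·90°
n=3: pose=(-2,4,E); sL=40/13, sR=40/13; mL=60/13, mR=-40/13; mL+mR=20/13 → advance +1; mR−mL=-100/13 → turn -1·90°
n=4: pose=(-1,4,S); sL=10, sR=1; mL=21/2, mR=-10; mL+mR=1/2 → advance +1; mR−mL=-41/2 → turn -1·90°
n=5: pose=(-1,3,W); sL=40/41, sR=40/29; mL=1980/1189, mR=-40/41; mL+mR=20/29 → advance +1; mR−mL=-3140/1189 → turn -1·90°
n=6: pose=(-2,3,N); sL=4/5, sR=20; mL=54/5, mR=-4/5; mL+mR=10 → advance +1; mR−mL=-58/5 → turn -1·90°

0 10 1 21/2 -10 -1 4 S
1 40/41 40/29 1980/1189 -40/41 -1 3 W
2 4/5 20 54/5 -4/5 -2 3 N
3 40/13 40/13 60/13 -40/13 -2 4 E
4 10 1 21/2 -10 -1 4 S
5 40/41 40/29 1980/1189 -40/41 -1 3 W
6 4/5 20 54/5 -4/5 -2 3 N
final -2 4 E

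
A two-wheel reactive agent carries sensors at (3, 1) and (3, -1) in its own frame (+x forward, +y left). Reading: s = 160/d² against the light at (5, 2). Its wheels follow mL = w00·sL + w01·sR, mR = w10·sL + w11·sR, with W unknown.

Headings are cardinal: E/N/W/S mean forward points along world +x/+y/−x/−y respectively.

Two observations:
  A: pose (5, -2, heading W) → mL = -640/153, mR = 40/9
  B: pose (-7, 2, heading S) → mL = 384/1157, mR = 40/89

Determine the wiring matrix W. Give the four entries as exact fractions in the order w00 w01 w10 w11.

1 -1 0 1/2

obs A: pose=(5,-2,W) → sL=80/17, sR=80/9, mL=-640/153, mR=40/9
obs B: pose=(-7,2,S) → sL=16/13, sR=80/89, mL=384/1157, mR=40/89
sensor matrix S = [[80/17, 80/9], [16/13, 80/89]]; det S = -1187840/177021
solve [mL_A; mL_B] = S·[w00; w01] and [mR_A; mR_B] = S·[w10; w11]:
  w00 = 1, w01 = -1, w10 = 0, w11 = 1/2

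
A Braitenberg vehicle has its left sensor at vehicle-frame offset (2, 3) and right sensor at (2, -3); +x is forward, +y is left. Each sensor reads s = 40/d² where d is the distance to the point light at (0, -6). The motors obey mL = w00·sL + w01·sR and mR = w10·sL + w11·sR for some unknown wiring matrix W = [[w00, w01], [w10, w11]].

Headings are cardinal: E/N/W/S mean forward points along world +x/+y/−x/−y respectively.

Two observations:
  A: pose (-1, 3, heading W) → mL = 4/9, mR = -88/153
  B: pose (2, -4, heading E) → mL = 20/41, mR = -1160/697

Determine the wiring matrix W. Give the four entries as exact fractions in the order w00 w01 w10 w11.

obs A: pose=(-1,3,W) → sL=8/9, sR=40/153, mL=4/9, mR=-88/153
obs B: pose=(2,-4,E) → sL=40/41, sR=40/17, mL=20/41, mR=-1160/697
sensor matrix S = [[8/9, 40/153], [40/41, 40/17]]; det S = 1280/697
solve [mL_A; mL_B] = S·[w00; w01] and [mR_A; mR_B] = S·[w10; w11]:
  w00 = 1/2, w01 = 0, w10 = -1/2, w11 = -1/2

1/2 0 -1/2 -1/2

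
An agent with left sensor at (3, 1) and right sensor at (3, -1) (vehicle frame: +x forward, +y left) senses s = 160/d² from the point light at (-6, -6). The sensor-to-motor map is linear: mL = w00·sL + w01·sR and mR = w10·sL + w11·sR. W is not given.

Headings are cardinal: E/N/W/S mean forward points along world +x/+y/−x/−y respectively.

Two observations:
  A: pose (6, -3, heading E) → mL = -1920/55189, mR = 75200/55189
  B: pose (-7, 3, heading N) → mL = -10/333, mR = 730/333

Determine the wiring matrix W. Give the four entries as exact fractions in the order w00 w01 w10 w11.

obs A: pose=(6,-3,E) → sL=160/241, sR=160/229, mL=-1920/55189, mR=75200/55189
obs B: pose=(-7,3,N) → sL=40/37, sR=10/9, mL=-10/333, mR=730/333
sensor matrix S = [[160/241, 160/229], [40/37, 10/9]]; det S = -324800/18377937
solve [mL_A; mL_B] = S·[w00; w01] and [mR_A; mR_B] = S·[w10; w11]:
  w00 = 1, w01 = -1, w10 = 1, w11 = 1

1 -1 1 1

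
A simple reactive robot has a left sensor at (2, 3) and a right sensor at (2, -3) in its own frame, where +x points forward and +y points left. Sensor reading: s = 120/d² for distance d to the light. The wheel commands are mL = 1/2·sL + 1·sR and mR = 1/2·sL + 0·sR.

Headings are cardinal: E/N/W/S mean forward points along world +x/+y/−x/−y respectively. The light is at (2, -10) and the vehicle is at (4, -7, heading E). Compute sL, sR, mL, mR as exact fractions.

left sensor world pos  = (6, -4); dL² = 52
right sensor world pos = (6, -10); dR² = 16
sL = 120/52 = 30/13
sR = 120/16 = 15/2
mL = 1/2·sL + 1·sR = 225/26
mR = 1/2·sL + 0·sR = 15/13

30/13 15/2 225/26 15/13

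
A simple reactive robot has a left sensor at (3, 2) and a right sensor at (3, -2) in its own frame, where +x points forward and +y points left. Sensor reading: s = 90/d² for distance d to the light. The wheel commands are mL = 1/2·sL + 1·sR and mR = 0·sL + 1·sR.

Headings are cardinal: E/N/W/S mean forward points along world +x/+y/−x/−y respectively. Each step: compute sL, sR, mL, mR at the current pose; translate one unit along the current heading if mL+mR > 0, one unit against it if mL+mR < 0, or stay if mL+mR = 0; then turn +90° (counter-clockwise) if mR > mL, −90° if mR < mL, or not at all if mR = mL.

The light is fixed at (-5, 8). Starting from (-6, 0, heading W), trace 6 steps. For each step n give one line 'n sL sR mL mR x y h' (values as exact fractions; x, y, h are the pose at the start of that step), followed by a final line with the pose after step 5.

0 45/58 45/26 3195/1508 45/26 -6 0 W
1 90/41 18/5 963/205 18/5 -7 0 N
2 45/13 45/41 3015/1066 45/41 -7 1 E
3 90/101 90/109 13995/11009 90/109 -6 1 S
4 45/58 45/26 3195/1508 45/26 -6 0 W
5 90/41 18/5 963/205 18/5 -7 0 N
final -7 1 E

n=0: pose=(-6,0,W); sL=45/58, sR=45/26; mL=3195/1508, mR=45/26; mL+mR=5805/1508 → advance +1; mR−mL=-45/116 → turn -1·90°
n=1: pose=(-7,0,N); sL=90/41, sR=18/5; mL=963/205, mR=18/5; mL+mR=1701/205 → advance +1; mR−mL=-45/41 → turn -1·90°
n=2: pose=(-7,1,E); sL=45/13, sR=45/41; mL=3015/1066, mR=45/41; mL+mR=4185/1066 → advance +1; mR−mL=-45/26 → turn -1·90°
n=3: pose=(-6,1,S); sL=90/101, sR=90/109; mL=13995/11009, mR=90/109; mL+mR=23085/11009 → advance +1; mR−mL=-45/101 → turn -1·90°
n=4: pose=(-6,0,W); sL=45/58, sR=45/26; mL=3195/1508, mR=45/26; mL+mR=5805/1508 → advance +1; mR−mL=-45/116 → turn -1·90°
n=5: pose=(-7,0,N); sL=90/41, sR=18/5; mL=963/205, mR=18/5; mL+mR=1701/205 → advance +1; mR−mL=-45/41 → turn -1·90°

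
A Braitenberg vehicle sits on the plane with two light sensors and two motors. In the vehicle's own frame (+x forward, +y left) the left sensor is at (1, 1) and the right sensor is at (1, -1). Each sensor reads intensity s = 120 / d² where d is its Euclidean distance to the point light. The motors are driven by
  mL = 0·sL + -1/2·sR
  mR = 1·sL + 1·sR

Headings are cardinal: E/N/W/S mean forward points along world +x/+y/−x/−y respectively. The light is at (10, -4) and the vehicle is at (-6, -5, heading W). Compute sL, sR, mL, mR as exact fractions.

left sensor world pos  = (-7, -6); dL² = 293
right sensor world pos = (-7, -4); dR² = 289
sL = 120/293 = 120/293
sR = 120/289 = 120/289
mL = 0·sL + -1/2·sR = -60/289
mR = 1·sL + 1·sR = 69840/84677

120/293 120/289 -60/289 69840/84677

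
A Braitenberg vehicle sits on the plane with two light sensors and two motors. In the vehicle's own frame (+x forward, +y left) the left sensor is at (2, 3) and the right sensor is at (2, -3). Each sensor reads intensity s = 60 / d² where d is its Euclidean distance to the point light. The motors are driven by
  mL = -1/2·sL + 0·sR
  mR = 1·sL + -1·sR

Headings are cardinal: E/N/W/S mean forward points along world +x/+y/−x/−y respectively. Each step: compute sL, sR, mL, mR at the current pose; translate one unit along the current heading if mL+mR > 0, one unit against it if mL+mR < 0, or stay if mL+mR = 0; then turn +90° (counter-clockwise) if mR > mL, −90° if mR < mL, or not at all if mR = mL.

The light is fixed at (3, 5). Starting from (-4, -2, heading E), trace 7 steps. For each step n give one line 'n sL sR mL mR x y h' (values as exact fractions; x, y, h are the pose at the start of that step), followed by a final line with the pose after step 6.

0 60/41 12/25 -30/41 1008/1025 -4 -2 E
1 30/53 30/17 -15/53 -1080/901 -3 -2 N
2 60/41 60/137 -30/41 5760/5617 -3 -3 E
3 3/5 3/2 -3/10 -9/10 -2 -3 N
4 4/3 20/51 -2/3 16/17 -2 -4 E
5 30/49 6/5 -15/49 -144/245 -1 -4 N
6 60/53 60/173 -30/53 7200/9169 -1 -5 E
final 0 -5 N

n=0: pose=(-4,-2,E); sL=60/41, sR=12/25; mL=-30/41, mR=1008/1025; mL+mR=258/1025 → advance +1; mR−mL=1758/1025 → turn +1·90°
n=1: pose=(-3,-2,N); sL=30/53, sR=30/17; mL=-15/53, mR=-1080/901; mL+mR=-1335/901 → advance -1; mR−mL=-825/901 → turn -1·90°
n=2: pose=(-3,-3,E); sL=60/41, sR=60/137; mL=-30/41, mR=5760/5617; mL+mR=1650/5617 → advance +1; mR−mL=9870/5617 → turn +1·90°
n=3: pose=(-2,-3,N); sL=3/5, sR=3/2; mL=-3/10, mR=-9/10; mL+mR=-6/5 → advance -1; mR−mL=-3/5 → turn -1·90°
n=4: pose=(-2,-4,E); sL=4/3, sR=20/51; mL=-2/3, mR=16/17; mL+mR=14/51 → advance +1; mR−mL=82/51 → turn +1·90°
n=5: pose=(-1,-4,N); sL=30/49, sR=6/5; mL=-15/49, mR=-144/245; mL+mR=-219/245 → advance -1; mR−mL=-69/245 → turn -1·90°
n=6: pose=(-1,-5,E); sL=60/53, sR=60/173; mL=-30/53, mR=7200/9169; mL+mR=2010/9169 → advance +1; mR−mL=12390/9169 → turn +1·90°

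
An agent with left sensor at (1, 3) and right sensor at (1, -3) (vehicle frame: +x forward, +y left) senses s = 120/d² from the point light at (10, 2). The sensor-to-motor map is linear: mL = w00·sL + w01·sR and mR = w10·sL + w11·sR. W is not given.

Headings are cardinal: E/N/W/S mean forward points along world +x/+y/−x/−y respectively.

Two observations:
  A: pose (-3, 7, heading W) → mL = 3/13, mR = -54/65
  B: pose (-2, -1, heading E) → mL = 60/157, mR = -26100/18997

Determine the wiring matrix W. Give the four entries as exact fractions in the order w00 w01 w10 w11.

obs A: pose=(-3,7,W) → sL=3/5, sR=6/13, mL=3/13, mR=-54/65
obs B: pose=(-2,-1,E) → sL=120/121, sR=120/157, mL=60/157, mR=-26100/18997
sensor matrix S = [[3/5, 6/13], [120/121, 120/157]]; det S = 216/246961
solve [mL_A; mL_B] = S·[w00; w01] and [mR_A; mR_B] = S·[w10; w11]:
  w00 = 0, w01 = 1/2, w10 = -1, w11 = -1/2

0 1/2 -1 -1/2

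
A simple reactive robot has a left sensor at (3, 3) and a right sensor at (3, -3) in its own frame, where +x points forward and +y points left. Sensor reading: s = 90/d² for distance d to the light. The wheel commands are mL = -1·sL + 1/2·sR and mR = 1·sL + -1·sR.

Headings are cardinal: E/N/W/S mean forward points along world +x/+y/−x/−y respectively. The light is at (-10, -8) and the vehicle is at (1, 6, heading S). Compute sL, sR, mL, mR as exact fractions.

left sensor world pos  = (4, 3); dL² = 317
right sensor world pos = (-2, 3); dR² = 185
sL = 90/317 = 90/317
sR = 90/185 = 18/37
mL = -1·sL + 1/2·sR = -477/11729
mR = 1·sL + -1·sR = -2376/11729

90/317 18/37 -477/11729 -2376/11729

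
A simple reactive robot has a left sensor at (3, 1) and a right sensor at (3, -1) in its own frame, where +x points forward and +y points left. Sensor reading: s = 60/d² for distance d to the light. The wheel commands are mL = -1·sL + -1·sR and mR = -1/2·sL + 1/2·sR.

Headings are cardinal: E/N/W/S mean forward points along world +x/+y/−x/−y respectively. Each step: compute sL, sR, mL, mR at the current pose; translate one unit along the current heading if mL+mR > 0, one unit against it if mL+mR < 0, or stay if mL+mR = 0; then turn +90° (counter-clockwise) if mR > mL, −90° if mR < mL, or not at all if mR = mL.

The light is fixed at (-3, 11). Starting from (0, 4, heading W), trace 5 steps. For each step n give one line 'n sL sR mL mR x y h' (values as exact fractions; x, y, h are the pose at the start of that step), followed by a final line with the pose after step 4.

0 15/16 5/3 -125/48 35/96 0 4 W
1 12/25 60/109 -2808/2725 96/2725 1 4 S
2 30/37 30/49 -2580/1813 -180/1813 1 5 E
3 60/13 12/5 -456/65 -72/65 0 5 N
4 15/16 5/3 -125/48 35/96 0 4 W
final 1 4 S

n=0: pose=(0,4,W); sL=15/16, sR=5/3; mL=-125/48, mR=35/96; mL+mR=-215/96 → advance -1; mR−mL=95/32 → turn +1·90°
n=1: pose=(1,4,S); sL=12/25, sR=60/109; mL=-2808/2725, mR=96/2725; mL+mR=-2712/2725 → advance -1; mR−mL=2904/2725 → turn +1·90°
n=2: pose=(1,5,E); sL=30/37, sR=30/49; mL=-2580/1813, mR=-180/1813; mL+mR=-2760/1813 → advance -1; mR−mL=2400/1813 → turn +1·90°
n=3: pose=(0,5,N); sL=60/13, sR=12/5; mL=-456/65, mR=-72/65; mL+mR=-528/65 → advance -1; mR−mL=384/65 → turn +1·90°
n=4: pose=(0,4,W); sL=15/16, sR=5/3; mL=-125/48, mR=35/96; mL+mR=-215/96 → advance -1; mR−mL=95/32 → turn +1·90°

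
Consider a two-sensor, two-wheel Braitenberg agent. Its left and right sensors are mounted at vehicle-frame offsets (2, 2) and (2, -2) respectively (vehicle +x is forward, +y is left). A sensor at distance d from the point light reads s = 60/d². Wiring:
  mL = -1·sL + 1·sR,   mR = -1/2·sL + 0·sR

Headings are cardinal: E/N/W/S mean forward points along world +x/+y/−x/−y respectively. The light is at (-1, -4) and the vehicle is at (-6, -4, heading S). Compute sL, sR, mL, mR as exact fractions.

left sensor world pos  = (-4, -6); dL² = 13
right sensor world pos = (-8, -6); dR² = 53
sL = 60/13 = 60/13
sR = 60/53 = 60/53
mL = -1·sL + 1·sR = -2400/689
mR = -1/2·sL + 0·sR = -30/13

60/13 60/53 -2400/689 -30/13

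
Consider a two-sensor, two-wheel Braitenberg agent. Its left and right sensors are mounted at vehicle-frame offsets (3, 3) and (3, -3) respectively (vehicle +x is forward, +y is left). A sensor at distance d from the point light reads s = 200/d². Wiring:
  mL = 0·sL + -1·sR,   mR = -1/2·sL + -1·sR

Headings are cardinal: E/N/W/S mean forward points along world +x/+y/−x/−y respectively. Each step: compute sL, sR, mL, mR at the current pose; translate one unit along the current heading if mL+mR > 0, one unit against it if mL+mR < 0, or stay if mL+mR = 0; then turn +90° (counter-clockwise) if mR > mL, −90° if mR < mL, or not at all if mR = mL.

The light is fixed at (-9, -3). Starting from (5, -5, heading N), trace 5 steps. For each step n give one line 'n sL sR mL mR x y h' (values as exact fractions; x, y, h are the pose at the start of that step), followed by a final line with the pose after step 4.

n=0: pose=(5,-5,N); sL=100/61, sR=20/29; mL=-20/29, mR=-2670/1769; mL+mR=-3890/1769 → advance -1; mR−mL=-50/61 → turn -1·90°
n=1: pose=(5,-6,E); sL=200/289, sR=8/13; mL=-8/13, mR=-3612/3757; mL+mR=-5924/3757 → advance -1; mR−mL=-100/289 → turn -1·90°
n=2: pose=(4,-6,S); sL=50/73, sR=25/17; mL=-25/17, mR=-2250/1241; mL+mR=-4075/1241 → advance -1; mR−mL=-25/73 → turn -1·90°
n=3: pose=(4,-5,W); sL=8/5, sR=200/101; mL=-200/101, mR=-1404/505; mL+mR=-2404/505 → advance -1; mR−mL=-4/5 → turn -1·90°
n=4: pose=(5,-5,N); sL=100/61, sR=20/29; mL=-20/29, mR=-2670/1769; mL+mR=-3890/1769 → advance -1; mR−mL=-50/61 → turn -1·90°

0 100/61 20/29 -20/29 -2670/1769 5 -5 N
1 200/289 8/13 -8/13 -3612/3757 5 -6 E
2 50/73 25/17 -25/17 -2250/1241 4 -6 S
3 8/5 200/101 -200/101 -1404/505 4 -5 W
4 100/61 20/29 -20/29 -2670/1769 5 -5 N
final 5 -6 E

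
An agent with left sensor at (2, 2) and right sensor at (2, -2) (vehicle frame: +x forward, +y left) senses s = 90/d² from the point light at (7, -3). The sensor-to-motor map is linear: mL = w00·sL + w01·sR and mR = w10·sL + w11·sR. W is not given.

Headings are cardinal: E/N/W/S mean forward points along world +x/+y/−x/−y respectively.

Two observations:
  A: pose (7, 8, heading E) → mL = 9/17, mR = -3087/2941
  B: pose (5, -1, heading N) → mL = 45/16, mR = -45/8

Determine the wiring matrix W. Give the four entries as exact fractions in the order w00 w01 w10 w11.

obs A: pose=(7,8,E) → sL=90/173, sR=18/17, mL=9/17, mR=-3087/2941
obs B: pose=(5,-1,N) → sL=45/16, sR=45/8, mL=45/16, mR=-45/8
sensor matrix S = [[90/173, 18/17], [45/16, 45/8]]; det S = -1215/23528
solve [mL_A; mL_B] = S·[w00; w01] and [mR_A; mR_B] = S·[w10; w11]:
  w00 = 0, w01 = 1/2, w10 = -1, w11 = -1/2

0 1/2 -1 -1/2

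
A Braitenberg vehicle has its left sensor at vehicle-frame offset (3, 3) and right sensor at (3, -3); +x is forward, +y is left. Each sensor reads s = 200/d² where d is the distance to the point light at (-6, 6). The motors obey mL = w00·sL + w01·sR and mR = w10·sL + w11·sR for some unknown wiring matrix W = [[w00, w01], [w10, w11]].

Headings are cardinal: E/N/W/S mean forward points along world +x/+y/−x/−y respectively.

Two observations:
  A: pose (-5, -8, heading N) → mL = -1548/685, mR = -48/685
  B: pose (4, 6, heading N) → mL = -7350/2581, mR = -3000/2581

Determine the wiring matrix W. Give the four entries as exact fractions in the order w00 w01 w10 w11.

obs A: pose=(-5,-8,N) → sL=8/5, sR=200/137, mL=-1548/685, mR=-48/685
obs B: pose=(4,6,N) → sL=100/29, sR=100/89, mL=-7350/2581, mR=-3000/2581
sensor matrix S = [[8/5, 200/137], [100/29, 100/89]]; det S = -1144320/353597
solve [mL_A; mL_B] = S·[w00; w01] and [mR_A; mR_B] = S·[w10; w11]:
  w00 = -1/2, w01 = -1, w10 = -1/2, w11 = 1/2

-1/2 -1 -1/2 1/2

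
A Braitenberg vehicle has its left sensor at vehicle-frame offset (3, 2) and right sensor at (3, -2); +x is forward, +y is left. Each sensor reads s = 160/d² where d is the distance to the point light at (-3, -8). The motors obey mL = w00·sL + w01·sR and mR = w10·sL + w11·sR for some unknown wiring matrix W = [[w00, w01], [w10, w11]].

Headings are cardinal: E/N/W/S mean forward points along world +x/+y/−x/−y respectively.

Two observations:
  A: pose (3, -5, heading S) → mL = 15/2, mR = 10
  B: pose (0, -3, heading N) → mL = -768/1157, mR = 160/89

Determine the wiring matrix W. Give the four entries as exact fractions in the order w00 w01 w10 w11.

-1 1 0 1

obs A: pose=(3,-5,S) → sL=5/2, sR=10, mL=15/2, mR=10
obs B: pose=(0,-3,N) → sL=32/13, sR=160/89, mL=-768/1157, mR=160/89
sensor matrix S = [[5/2, 10], [32/13, 160/89]]; det S = -23280/1157
solve [mL_A; mL_B] = S·[w00; w01] and [mR_A; mR_B] = S·[w10; w11]:
  w00 = -1, w01 = 1, w10 = 0, w11 = 1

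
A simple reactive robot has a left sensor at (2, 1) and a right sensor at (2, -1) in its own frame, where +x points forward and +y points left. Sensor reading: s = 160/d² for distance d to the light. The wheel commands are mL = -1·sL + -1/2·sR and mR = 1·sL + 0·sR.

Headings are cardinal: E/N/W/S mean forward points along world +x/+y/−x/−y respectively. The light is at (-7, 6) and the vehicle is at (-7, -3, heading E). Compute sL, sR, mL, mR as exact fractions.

left sensor world pos  = (-5, -2); dL² = 68
right sensor world pos = (-5, -4); dR² = 104
sL = 160/68 = 40/17
sR = 160/104 = 20/13
mL = -1·sL + -1/2·sR = -690/221
mR = 1·sL + 0·sR = 40/17

40/17 20/13 -690/221 40/17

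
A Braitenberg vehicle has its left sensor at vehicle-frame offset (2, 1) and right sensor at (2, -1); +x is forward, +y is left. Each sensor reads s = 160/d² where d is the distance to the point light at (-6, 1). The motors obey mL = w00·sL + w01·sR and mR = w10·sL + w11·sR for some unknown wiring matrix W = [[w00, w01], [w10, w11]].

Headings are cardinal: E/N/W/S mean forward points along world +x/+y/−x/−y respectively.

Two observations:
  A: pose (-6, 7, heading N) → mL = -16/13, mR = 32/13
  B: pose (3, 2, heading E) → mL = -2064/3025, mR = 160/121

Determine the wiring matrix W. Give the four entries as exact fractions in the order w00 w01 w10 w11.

obs A: pose=(-6,7,N) → sL=32/13, sR=32/13, mL=-16/13, mR=32/13
obs B: pose=(3,2,E) → sL=32/25, sR=160/121, mL=-2064/3025, mR=160/121
sensor matrix S = [[32/13, 32/13], [32/25, 160/121]]; det S = 4096/39325
solve [mL_A; mL_B] = S·[w00; w01] and [mR_A; mR_B] = S·[w10; w11]:
  w00 = 1/2, w01 = -1, w10 = 0, w11 = 1

1/2 -1 0 1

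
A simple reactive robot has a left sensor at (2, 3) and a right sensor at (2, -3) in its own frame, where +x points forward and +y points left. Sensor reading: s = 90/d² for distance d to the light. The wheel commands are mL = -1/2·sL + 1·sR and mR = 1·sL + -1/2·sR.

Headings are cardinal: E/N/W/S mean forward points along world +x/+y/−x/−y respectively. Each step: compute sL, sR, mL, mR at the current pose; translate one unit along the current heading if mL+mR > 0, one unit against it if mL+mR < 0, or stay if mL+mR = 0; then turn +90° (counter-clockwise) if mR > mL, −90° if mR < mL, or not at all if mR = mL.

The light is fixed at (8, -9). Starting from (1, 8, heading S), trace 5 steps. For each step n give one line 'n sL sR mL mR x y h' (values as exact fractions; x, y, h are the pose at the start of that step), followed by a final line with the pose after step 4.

n=0: pose=(1,8,S); sL=90/241, sR=18/65; mL=1413/15665, mR=3681/15665; mL+mR=5094/15665 → advance +1; mR−mL=2268/15665 → turn +1·90°
n=1: pose=(1,7,E); sL=45/193, sR=45/97; mL=13005/37442, mR=45/37442; mL+mR=6525/18721 → advance +1; mR−mL=-6480/18721 → turn -1·90°
n=2: pose=(2,7,S); sL=18/41, sR=90/277; mL=1197/11357, mR=3141/11357; mL+mR=4338/11357 → advance +1; mR−mL=1944/11357 → turn +1·90°
n=3: pose=(2,6,E); sL=9/34, sR=9/16; mL=117/272, mR=-9/544; mL+mR=225/544 → advance +1; mR−mL=-243/544 → turn -1·90°
n=4: pose=(3,6,S); sL=90/173, sR=90/233; mL=5085/40309, mR=13185/40309; mL+mR=18270/40309 → advance +1; mR−mL=8100/40309 → turn +1·90°

0 90/241 18/65 1413/15665 3681/15665 1 8 S
1 45/193 45/97 13005/37442 45/37442 1 7 E
2 18/41 90/277 1197/11357 3141/11357 2 7 S
3 9/34 9/16 117/272 -9/544 2 6 E
4 90/173 90/233 5085/40309 13185/40309 3 6 S
final 3 5 E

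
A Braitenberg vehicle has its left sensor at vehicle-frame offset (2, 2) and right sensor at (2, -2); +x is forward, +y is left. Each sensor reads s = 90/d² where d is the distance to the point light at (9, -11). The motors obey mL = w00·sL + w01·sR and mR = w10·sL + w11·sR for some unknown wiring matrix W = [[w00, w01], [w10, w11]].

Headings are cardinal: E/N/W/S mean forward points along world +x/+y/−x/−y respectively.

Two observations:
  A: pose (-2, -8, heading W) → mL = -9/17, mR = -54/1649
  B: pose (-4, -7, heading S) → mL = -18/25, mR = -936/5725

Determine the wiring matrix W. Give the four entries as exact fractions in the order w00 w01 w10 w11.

obs A: pose=(-2,-8,W) → sL=9/17, sR=45/97, mL=-9/17, mR=-54/1649
obs B: pose=(-4,-7,S) → sL=18/25, sR=90/229, mL=-18/25, mR=-936/5725
sensor matrix S = [[9/17, 45/97], [18/25, 90/229]]; det S = -237816/1888105
solve [mL_A; mL_B] = S·[w00; w01] and [mR_A; mR_B] = S·[w10; w11]:
  w00 = -1, w01 = 0, w10 = -1/2, w11 = 1/2

-1 0 -1/2 1/2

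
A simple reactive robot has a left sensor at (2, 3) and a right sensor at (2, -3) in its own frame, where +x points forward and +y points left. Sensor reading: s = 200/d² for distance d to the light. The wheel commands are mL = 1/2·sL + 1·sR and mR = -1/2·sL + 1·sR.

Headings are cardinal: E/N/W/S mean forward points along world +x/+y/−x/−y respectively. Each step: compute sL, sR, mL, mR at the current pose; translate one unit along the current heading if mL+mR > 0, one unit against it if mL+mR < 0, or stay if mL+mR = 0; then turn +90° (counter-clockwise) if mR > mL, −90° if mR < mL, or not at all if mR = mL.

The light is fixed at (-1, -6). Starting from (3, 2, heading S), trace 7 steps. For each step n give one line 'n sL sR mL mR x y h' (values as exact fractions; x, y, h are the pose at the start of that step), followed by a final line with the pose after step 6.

n=0: pose=(3,2,S); sL=40/17, sR=200/37; mL=4140/629, mR=2660/629; mL+mR=400/37 → advance +1; mR−mL=-40/17 → turn -1·90°
n=1: pose=(3,1,W); sL=10, sR=25/13; mL=90/13, mR=-40/13; mL+mR=50/13 → advance +1; mR−mL=-10 → turn -1·90°
n=2: pose=(2,1,N); sL=200/81, sR=200/117; mL=3100/1053, mR=500/1053; mL+mR=400/117 → advance +1; mR−mL=-200/81 → turn -1·90°
n=3: pose=(2,2,E); sL=100/73, sR=4; mL=342/73, mR=242/73; mL+mR=8 → advance +1; mR−mL=-100/73 → turn -1·90°
n=4: pose=(3,2,S); sL=40/17, sR=200/37; mL=4140/629, mR=2660/629; mL+mR=400/37 → advance +1; mR−mL=-40/17 → turn -1·90°
n=5: pose=(3,1,W); sL=10, sR=25/13; mL=90/13, mR=-40/13; mL+mR=50/13 → advance +1; mR−mL=-10 → turn -1·90°
n=6: pose=(2,1,N); sL=200/81, sR=200/117; mL=3100/1053, mR=500/1053; mL+mR=400/117 → advance +1; mR−mL=-200/81 → turn -1·90°

0 40/17 200/37 4140/629 2660/629 3 2 S
1 10 25/13 90/13 -40/13 3 1 W
2 200/81 200/117 3100/1053 500/1053 2 1 N
3 100/73 4 342/73 242/73 2 2 E
4 40/17 200/37 4140/629 2660/629 3 2 S
5 10 25/13 90/13 -40/13 3 1 W
6 200/81 200/117 3100/1053 500/1053 2 1 N
final 2 2 E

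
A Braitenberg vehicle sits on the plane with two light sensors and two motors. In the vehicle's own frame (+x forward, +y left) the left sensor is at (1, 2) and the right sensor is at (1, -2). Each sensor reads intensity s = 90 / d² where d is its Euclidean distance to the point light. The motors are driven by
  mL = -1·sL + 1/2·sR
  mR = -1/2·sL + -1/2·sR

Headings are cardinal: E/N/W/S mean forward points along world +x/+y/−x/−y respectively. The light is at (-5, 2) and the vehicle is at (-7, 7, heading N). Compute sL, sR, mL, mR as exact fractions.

45/26 5/2 -25/52 -55/26

left sensor world pos  = (-9, 8); dL² = 52
right sensor world pos = (-5, 8); dR² = 36
sL = 90/52 = 45/26
sR = 90/36 = 5/2
mL = -1·sL + 1/2·sR = -25/52
mR = -1/2·sL + -1/2·sR = -55/26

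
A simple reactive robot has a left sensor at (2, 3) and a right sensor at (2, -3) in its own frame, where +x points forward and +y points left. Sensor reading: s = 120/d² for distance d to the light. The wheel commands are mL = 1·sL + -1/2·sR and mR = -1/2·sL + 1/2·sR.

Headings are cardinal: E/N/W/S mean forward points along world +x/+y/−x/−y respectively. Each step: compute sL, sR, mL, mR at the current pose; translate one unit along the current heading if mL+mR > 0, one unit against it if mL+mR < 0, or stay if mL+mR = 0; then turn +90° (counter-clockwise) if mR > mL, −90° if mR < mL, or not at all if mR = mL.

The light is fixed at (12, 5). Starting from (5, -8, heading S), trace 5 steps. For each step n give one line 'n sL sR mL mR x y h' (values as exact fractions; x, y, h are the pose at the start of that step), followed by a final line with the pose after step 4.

0 120/241 24/65 4908/15665 -1008/15665 5 -8 S
1 12/37 60/101 102/3737 504/3737 5 -9 W
2 120/281 120/377 28380/105937 -5760/105937 4 -9 S
3 15/53 30/61 120/3233 675/6466 4 -10 W
4 24/65 120/433 6492/28145 -1296/28145 3 -10 S
final 3 -11 W

n=0: pose=(5,-8,S); sL=120/241, sR=24/65; mL=4908/15665, mR=-1008/15665; mL+mR=60/241 → advance +1; mR−mL=-5916/15665 → turn -1·90°
n=1: pose=(5,-9,W); sL=12/37, sR=60/101; mL=102/3737, mR=504/3737; mL+mR=6/37 → advance +1; mR−mL=402/3737 → turn +1·90°
n=2: pose=(4,-9,S); sL=120/281, sR=120/377; mL=28380/105937, mR=-5760/105937; mL+mR=60/281 → advance +1; mR−mL=-34140/105937 → turn -1·90°
n=3: pose=(4,-10,W); sL=15/53, sR=30/61; mL=120/3233, mR=675/6466; mL+mR=15/106 → advance +1; mR−mL=435/6466 → turn +1·90°
n=4: pose=(3,-10,S); sL=24/65, sR=120/433; mL=6492/28145, mR=-1296/28145; mL+mR=12/65 → advance +1; mR−mL=-7788/28145 → turn -1·90°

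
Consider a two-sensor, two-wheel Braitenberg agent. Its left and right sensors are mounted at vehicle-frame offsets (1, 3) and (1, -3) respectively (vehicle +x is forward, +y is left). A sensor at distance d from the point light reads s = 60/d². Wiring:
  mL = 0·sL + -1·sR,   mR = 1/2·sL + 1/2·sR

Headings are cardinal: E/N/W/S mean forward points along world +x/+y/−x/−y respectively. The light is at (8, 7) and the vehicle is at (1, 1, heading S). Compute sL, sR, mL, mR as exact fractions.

left sensor world pos  = (4, 0); dL² = 65
right sensor world pos = (-2, 0); dR² = 149
sL = 60/65 = 12/13
sR = 60/149 = 60/149
mL = 0·sL + -1·sR = -60/149
mR = 1/2·sL + 1/2·sR = 1284/1937

12/13 60/149 -60/149 1284/1937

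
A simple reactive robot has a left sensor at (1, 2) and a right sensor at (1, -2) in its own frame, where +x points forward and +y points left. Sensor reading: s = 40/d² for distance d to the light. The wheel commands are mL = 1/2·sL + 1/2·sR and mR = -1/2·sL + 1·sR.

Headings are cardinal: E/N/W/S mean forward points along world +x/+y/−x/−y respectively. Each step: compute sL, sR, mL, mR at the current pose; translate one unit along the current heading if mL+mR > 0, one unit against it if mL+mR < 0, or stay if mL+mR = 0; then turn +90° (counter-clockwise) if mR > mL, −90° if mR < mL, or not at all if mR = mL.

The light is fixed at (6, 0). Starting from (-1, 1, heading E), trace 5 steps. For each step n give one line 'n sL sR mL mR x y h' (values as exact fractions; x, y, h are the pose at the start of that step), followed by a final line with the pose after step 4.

0 8/9 40/37 328/333 212/333 -1 1 E
1 5/2 5/8 25/16 -5/8 0 1 S
2 40/53 40/53 40/53 20/53 0 0 W
3 20/41 20/13 540/533 690/533 -1 0 N
4 8/13 40/73 552/949 228/949 -1 1 W
final -2 1 N

n=0: pose=(-1,1,E); sL=8/9, sR=40/37; mL=328/333, mR=212/333; mL+mR=60/37 → advance +1; mR−mL=-116/333 → turn -1·90°
n=1: pose=(0,1,S); sL=5/2, sR=5/8; mL=25/16, mR=-5/8; mL+mR=15/16 → advance +1; mR−mL=-35/16 → turn -1·90°
n=2: pose=(0,0,W); sL=40/53, sR=40/53; mL=40/53, mR=20/53; mL+mR=60/53 → advance +1; mR−mL=-20/53 → turn -1·90°
n=3: pose=(-1,0,N); sL=20/41, sR=20/13; mL=540/533, mR=690/533; mL+mR=30/13 → advance +1; mR−mL=150/533 → turn +1·90°
n=4: pose=(-1,1,W); sL=8/13, sR=40/73; mL=552/949, mR=228/949; mL+mR=60/73 → advance +1; mR−mL=-324/949 → turn -1·90°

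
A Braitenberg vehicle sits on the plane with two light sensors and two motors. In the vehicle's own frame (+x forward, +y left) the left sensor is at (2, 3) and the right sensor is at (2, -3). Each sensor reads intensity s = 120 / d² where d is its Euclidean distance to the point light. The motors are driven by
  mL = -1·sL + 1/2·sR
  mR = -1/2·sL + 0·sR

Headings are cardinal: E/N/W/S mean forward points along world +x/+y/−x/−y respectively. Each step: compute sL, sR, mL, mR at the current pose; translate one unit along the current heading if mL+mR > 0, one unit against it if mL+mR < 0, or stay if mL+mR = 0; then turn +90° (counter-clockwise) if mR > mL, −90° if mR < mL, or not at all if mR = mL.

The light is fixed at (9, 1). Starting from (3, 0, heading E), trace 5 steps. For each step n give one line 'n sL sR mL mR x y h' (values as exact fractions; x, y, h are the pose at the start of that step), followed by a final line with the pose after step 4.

n=0: pose=(3,0,E); sL=6, sR=15/4; mL=-33/8, mR=-3; mL+mR=-57/8 → advance -1; mR−mL=9/8 → turn +1·90°
n=1: pose=(2,0,N); sL=120/101, sR=120/17; mL=4020/1717, mR=-60/101; mL+mR=3000/1717 → advance +1; mR−mL=-5040/1717 → turn -1·90°
n=2: pose=(2,1,E); sL=60/17, sR=60/17; mL=-30/17, mR=-30/17; mL+mR=-60/17 → advance -1; mR−mL=0 → turn +0·90°
n=3: pose=(1,1,E); sL=8/3, sR=8/3; mL=-4/3, mR=-4/3; mL+mR=-8/3 → advance -1; mR−mL=0 → turn +0·90°
n=4: pose=(0,1,E); sL=60/29, sR=60/29; mL=-30/29, mR=-30/29; mL+mR=-60/29 → advance -1; mR−mL=0 → turn +0·90°

0 6 15/4 -33/8 -3 3 0 E
1 120/101 120/17 4020/1717 -60/101 2 0 N
2 60/17 60/17 -30/17 -30/17 2 1 E
3 8/3 8/3 -4/3 -4/3 1 1 E
4 60/29 60/29 -30/29 -30/29 0 1 E
final -1 1 E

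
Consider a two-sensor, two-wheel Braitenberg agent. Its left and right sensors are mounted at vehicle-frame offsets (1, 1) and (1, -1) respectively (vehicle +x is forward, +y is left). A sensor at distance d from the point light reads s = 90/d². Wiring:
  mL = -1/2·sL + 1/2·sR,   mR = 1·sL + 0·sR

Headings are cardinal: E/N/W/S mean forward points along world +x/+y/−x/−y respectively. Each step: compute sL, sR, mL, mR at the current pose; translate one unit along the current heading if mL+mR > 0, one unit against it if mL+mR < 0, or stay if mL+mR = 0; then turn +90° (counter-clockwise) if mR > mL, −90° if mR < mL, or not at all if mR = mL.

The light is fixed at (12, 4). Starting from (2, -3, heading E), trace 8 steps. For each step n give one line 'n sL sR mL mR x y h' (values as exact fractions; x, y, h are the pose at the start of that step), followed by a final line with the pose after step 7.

n=0: pose=(2,-3,E); sL=10/13, sR=18/29; mL=-28/377, mR=10/13; mL+mR=262/377 → advance +1; mR−mL=318/377 → turn +1·90°
n=1: pose=(3,-3,N); sL=45/68, sR=9/10; mL=81/680, mR=45/68; mL+mR=531/680 → advance +1; mR−mL=369/680 → turn +1·90°
n=2: pose=(3,-2,W); sL=90/149, sR=18/25; mL=216/3725, mR=90/149; mL+mR=2466/3725 → advance +1; mR−mL=2034/3725 → turn +1·90°
n=3: pose=(2,-2,S); sL=9/13, sR=9/17; mL=-18/221, mR=9/13; mL+mR=135/221 → advance +1; mR−mL=171/221 → turn +1·90°
n=4: pose=(2,-3,E); sL=10/13, sR=18/29; mL=-28/377, mR=10/13; mL+mR=262/377 → advance +1; mR−mL=318/377 → turn +1·90°
n=5: pose=(3,-3,N); sL=45/68, sR=9/10; mL=81/680, mR=45/68; mL+mR=531/680 → advance +1; mR−mL=369/680 → turn +1·90°
n=6: pose=(3,-2,W); sL=90/149, sR=18/25; mL=216/3725, mR=90/149; mL+mR=2466/3725 → advance +1; mR−mL=2034/3725 → turn +1·90°
n=7: pose=(2,-2,S); sL=9/13, sR=9/17; mL=-18/221, mR=9/13; mL+mR=135/221 → advance +1; mR−mL=171/221 → turn +1·90°

0 10/13 18/29 -28/377 10/13 2 -3 E
1 45/68 9/10 81/680 45/68 3 -3 N
2 90/149 18/25 216/3725 90/149 3 -2 W
3 9/13 9/17 -18/221 9/13 2 -2 S
4 10/13 18/29 -28/377 10/13 2 -3 E
5 45/68 9/10 81/680 45/68 3 -3 N
6 90/149 18/25 216/3725 90/149 3 -2 W
7 9/13 9/17 -18/221 9/13 2 -2 S
final 2 -3 E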